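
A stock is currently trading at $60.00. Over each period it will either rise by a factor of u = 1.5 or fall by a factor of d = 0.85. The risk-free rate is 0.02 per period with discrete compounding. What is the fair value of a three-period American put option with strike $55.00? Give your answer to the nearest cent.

$6.89

Risk-neutral probability p = (1 + 0.02 − 0.85)/(1.5 − 0.85) = 0.1700/0.6500 = 0.2615
Terminal stock prices: S_uuu = 202.5, S_uud = 114.8, S_udd = 65.02, S_ddd = 36.85
Terminal payoffs (K − S): max(-147.5, 0) = 0, max(-59.75, 0) = 0, max(-10.02, 0) = 0, max(18.15, 0) = 18.15
Node uu (S = 135): continuation = 1/1.02·[0.2615·0.0000 + 0.7385·0.0000] = 0.0000; exercise value = 0.0000 ≤ continuation, so V_uu = 0.0000
Node ud (S = 76.5): continuation = 1/1.02·[0.2615·0.0000 + 0.7385·0.0000] = 0.0000; exercise value = 0.0000 ≤ continuation, so V_ud = 0.0000
Node dd (S = 43.35): continuation = 1/1.02·[0.2615·0.0000 + 0.7385·18.1525] = 13.1421; exercise value = 11.6500 ≤ continuation, so V_dd = 13.1421
Node u (S = 90): continuation = 1/1.02·[0.2615·0.0000 + 0.7385·0.0000] = 0.0000; exercise value = 0.0000 ≤ continuation, so V_u = 0.0000
Node d (S = 51): continuation = 1/1.02·[0.2615·0.0000 + 0.7385·13.1421] = 9.5146; exercise value = 4.0000 ≤ continuation, so V_d = 9.5146
Node 0 (S = 60): continuation = 1/1.02·[0.2615·0.0000 + 0.7385·9.5146] = 6.8884; exercise value = 0.0000 ≤ continuation, so V_0 = 6.8884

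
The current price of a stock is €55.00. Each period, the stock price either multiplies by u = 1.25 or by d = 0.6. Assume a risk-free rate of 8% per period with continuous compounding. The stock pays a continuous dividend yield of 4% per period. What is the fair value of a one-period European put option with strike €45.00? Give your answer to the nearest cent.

Per-period risk-free factor R = e^0.08 = 1.0833; dividend-adjusted growth = e^(0.08−0.04) = 1.0408.
Risk-neutral probability p = (1.0408 − 0.6)/(1.25 − 0.6) = 0.4408/0.6500 = 0.6782
Terminal stock prices: S_u = 68.75, S_d = 33
Terminal payoffs (K − S): max(-23.75, 0) = 0, max(12, 0) = 12
Node 0 (S = 55): V_0 = e^(−0.08)·[0.6782·0.0000 + 0.3218·12.0000] = 3.5650

€3.57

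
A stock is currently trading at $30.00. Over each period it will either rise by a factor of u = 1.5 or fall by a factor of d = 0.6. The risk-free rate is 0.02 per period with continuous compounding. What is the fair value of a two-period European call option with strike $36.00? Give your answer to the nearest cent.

Risk-neutral probability p = (e^0.02 − 0.6)/(1.5 − 0.6) = 0.4202/0.9000 = 0.4669
Terminal stock prices: S_uu = 67.5, S_ud = 27, S_dd = 10.8
Terminal payoffs (S − K): max(31.5, 0) = 31.5, max(-9, 0) = 0, max(-25.2, 0) = 0
Node u (S = 45): V_u = e^(−0.02)·[0.4669·31.5000 + 0.5331·0.0000] = 14.4158
Node d (S = 18): V_d = e^(−0.02)·[0.4669·0.0000 + 0.5331·0.0000] = 0.0000
Node 0 (S = 30): V_0 = e^(−0.02)·[0.4669·14.4158 + 0.5331·0.0000] = 6.5973

$6.60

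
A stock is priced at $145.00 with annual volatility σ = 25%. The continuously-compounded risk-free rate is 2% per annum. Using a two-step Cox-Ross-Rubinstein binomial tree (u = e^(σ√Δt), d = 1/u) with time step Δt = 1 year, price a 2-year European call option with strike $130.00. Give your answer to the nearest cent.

$31.11

CRR parameters: u = e^(σ√Δt) = e^(0.25·√1) = 1.2840, d = 1/u = 0.7788
Per-period rate: rΔt = 0.02·1 = 0.02, so R = e^0.02 = 1.0202
Risk-neutral probability p = (e^0.02 − 0.7788)/(1.2840 − 0.7788) = 0.2414/0.5052 = 0.4778
Terminal stock prices: S_uu = 239.1, S_ud = 145, S_dd = 87.95
Terminal payoffs (S − K): max(109.1, 0) = 109.1, max(15, 0) = 15, max(-42.05, 0) = 0
Node u (S = 186.2): V_u = e^(−0.02)·[0.4778·109.0646 + 0.5222·15.0000] = 58.7579
Node d (S = 112.9): V_d = e^(−0.02)·[0.4778·15.0000 + 0.5222·0.0000] = 7.0252
Node 0 (S = 145): V_0 = e^(−0.02)·[0.4778·58.7579 + 0.5222·7.0252] = 31.1149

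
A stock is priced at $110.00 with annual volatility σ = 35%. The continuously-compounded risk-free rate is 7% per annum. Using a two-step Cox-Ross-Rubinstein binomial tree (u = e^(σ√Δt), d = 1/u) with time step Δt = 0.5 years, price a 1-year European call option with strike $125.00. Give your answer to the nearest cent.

$13.43

CRR parameters: u = e^(σ√Δt) = e^(0.35·√0.5) = 1.2808, d = 1/u = 0.7808
Per-period rate: rΔt = 0.07·0.5 = 0.035, so R = e^0.035 = 1.0356
Risk-neutral probability p = (e^0.035 − 0.7808)/(1.2808 − 0.7808) = 0.2549/0.5000 = 0.5097
Terminal stock prices: S_uu = 180.5, S_ud = 110, S_dd = 67.05
Terminal payoffs (S − K): max(55.45, 0) = 55.45, max(-15, 0) = 0, max(-57.95, 0) = 0
Node u (S = 140.9): V_u = e^(−0.035)·[0.5097·55.4502 + 0.4903·0.0000] = 27.2896
Node d (S = 85.88): V_d = e^(−0.035)·[0.5097·0.0000 + 0.4903·0.0000] = 0.0000
Node 0 (S = 110): V_0 = e^(−0.035)·[0.5097·27.2896 + 0.4903·0.0000] = 13.4304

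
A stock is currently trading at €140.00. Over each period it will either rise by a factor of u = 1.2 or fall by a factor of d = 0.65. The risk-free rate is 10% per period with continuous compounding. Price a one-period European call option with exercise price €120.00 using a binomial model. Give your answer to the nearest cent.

Risk-neutral probability p = (e^0.1 − 0.65)/(1.2 − 0.65) = 0.4552/0.5500 = 0.8276
Terminal stock prices: S_u = 168, S_d = 91
Terminal payoffs (S − K): max(48, 0) = 48, max(-29, 0) = 0
Node 0 (S = 140): V_0 = e^(−0.1)·[0.8276·48.0000 + 0.1724·0.0000] = 35.9438

€35.94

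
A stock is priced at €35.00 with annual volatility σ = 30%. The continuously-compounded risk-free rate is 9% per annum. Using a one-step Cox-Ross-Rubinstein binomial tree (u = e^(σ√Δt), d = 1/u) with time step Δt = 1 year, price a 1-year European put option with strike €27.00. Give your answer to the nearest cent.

€0.41

CRR parameters: u = e^(σ√Δt) = e^(0.3·√1) = 1.3499, d = 1/u = 0.7408
Per-period rate: rΔt = 0.09·1 = 0.09, so R = e^0.09 = 1.0942
Risk-neutral probability p = (e^0.09 − 0.7408)/(1.3499 − 0.7408) = 0.3534/0.6090 = 0.5802
Terminal stock prices: S_u = 47.25, S_d = 25.93
Terminal payoffs (K − S): max(-20.25, 0) = 0, max(1.071, 0) = 1.071
Node 0 (S = 35): V_0 = e^(−0.09)·[0.5802·0.0000 + 0.4198·1.0714] = 0.4111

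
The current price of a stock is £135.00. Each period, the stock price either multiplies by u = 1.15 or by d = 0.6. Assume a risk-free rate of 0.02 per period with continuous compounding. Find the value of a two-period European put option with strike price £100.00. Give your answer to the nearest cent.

£5.12

Risk-neutral probability p = (e^0.02 − 0.6)/(1.15 − 0.6) = 0.4202/0.5500 = 0.7640
Terminal stock prices: S_uu = 178.5, S_ud = 93.15, S_dd = 48.6
Terminal payoffs (K − S): max(-78.54, 0) = 0, max(6.85, 0) = 6.85, max(51.4, 0) = 51.4
Node u (S = 155.2): V_u = e^(−0.02)·[0.7640·0.0000 + 0.2360·6.8500] = 1.5846
Node d (S = 81): V_d = e^(−0.02)·[0.7640·6.8500 + 0.2360·51.4000] = 17.0199
Node 0 (S = 135): V_0 = e^(−0.02)·[0.7640·1.5846 + 0.2360·17.0199] = 5.1238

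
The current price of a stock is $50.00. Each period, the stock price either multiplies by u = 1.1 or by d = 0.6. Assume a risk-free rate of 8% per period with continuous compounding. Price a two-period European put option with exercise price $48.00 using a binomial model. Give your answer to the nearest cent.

Risk-neutral probability p = (e^0.08 − 0.6)/(1.1 − 0.6) = 0.4833/0.5000 = 0.9666
Terminal stock prices: S_uu = 60.5, S_ud = 33, S_dd = 18
Terminal payoffs (K − S): max(-12.5, 0) = 0, max(15, 0) = 15, max(30, 0) = 30
Node u (S = 55): V_u = e^(−0.08)·[0.9666·0.0000 + 0.0334·15.0000] = 0.4628
Node d (S = 30): V_d = e^(−0.08)·[0.9666·15.0000 + 0.0334·30.0000] = 14.3096
Node 0 (S = 50): V_0 = e^(−0.08)·[0.9666·0.4628 + 0.0334·14.3096] = 0.8545

$0.85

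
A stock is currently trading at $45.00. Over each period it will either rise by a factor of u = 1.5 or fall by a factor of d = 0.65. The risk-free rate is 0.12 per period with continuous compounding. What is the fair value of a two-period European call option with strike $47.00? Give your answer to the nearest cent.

Risk-neutral probability p = (e^0.12 − 0.65)/(1.5 − 0.65) = 0.4775/0.8500 = 0.5618
Terminal stock prices: S_uu = 101.2, S_ud = 43.88, S_dd = 19.01
Terminal payoffs (S − K): max(54.25, 0) = 54.25, max(-3.125, 0) = 0, max(-27.99, 0) = 0
Node u (S = 67.5): V_u = e^(−0.12)·[0.5618·54.2500 + 0.4382·0.0000] = 27.0294
Node d (S = 29.25): V_d = e^(−0.12)·[0.5618·0.0000 + 0.4382·0.0000] = 0.0000
Node 0 (S = 45): V_0 = e^(−0.12)·[0.5618·27.0294 + 0.4382·0.0000] = 13.4670

$13.47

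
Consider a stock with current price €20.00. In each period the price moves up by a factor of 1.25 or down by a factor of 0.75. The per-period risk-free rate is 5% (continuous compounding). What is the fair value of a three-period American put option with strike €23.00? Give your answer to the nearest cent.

€3.95

Risk-neutral probability p = (e^0.05 − 0.75)/(1.25 − 0.75) = 0.3013/0.5000 = 0.6025
Terminal stock prices: S_uuu = 39.06, S_uud = 23.44, S_udd = 14.06, S_ddd = 8.438
Terminal payoffs (K − S): max(-16.06, 0) = 0, max(-0.4375, 0) = 0, max(8.938, 0) = 8.938, max(14.56, 0) = 14.56
Node uu (S = 31.25): continuation = e^(−0.05)·[0.6025·0.0000 + 0.3975·0.0000] = 0.0000; exercise value = 0.0000 ≤ continuation, so V_uu = 0.0000
Node ud (S = 18.75): continuation = e^(−0.05)·[0.6025·0.0000 + 0.3975·8.9375] = 3.3790; exercise value = 4.2500 > continuation, so V_ud = 4.2500 (exercise)
Node dd (S = 11.25): continuation = e^(−0.05)·[0.6025·8.9375 + 0.3975·14.5625] = 10.6283; exercise value = 11.7500 > continuation, so V_dd = 11.7500 (exercise)
Node u (S = 25): continuation = e^(−0.05)·[0.6025·0.0000 + 0.3975·4.2500] = 1.6068; exercise value = 0.0000 ≤ continuation, so V_u = 1.6068
Node d (S = 15): continuation = e^(−0.05)·[0.6025·4.2500 + 0.3975·11.7500] = 6.8783; exercise value = 8.0000 > continuation, so V_d = 8.0000 (exercise)
Node 0 (S = 20): continuation = e^(−0.05)·[0.6025·1.6068 + 0.3975·8.0000] = 3.9455; exercise value = 3.0000 ≤ continuation, so V_0 = 3.9455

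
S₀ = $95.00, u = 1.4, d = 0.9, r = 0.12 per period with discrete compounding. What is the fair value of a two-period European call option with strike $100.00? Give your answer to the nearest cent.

$21.04

Risk-neutral probability p = (1 + 0.12 − 0.9)/(1.4 − 0.9) = 0.2200/0.5000 = 0.4400
Terminal stock prices: S_uu = 186.2, S_ud = 119.7, S_dd = 76.95
Terminal payoffs (S − K): max(86.2, 0) = 86.2, max(19.7, 0) = 19.7, max(-23.05, 0) = 0
Node u (S = 133): V_u = 1/1.12·[0.4400·86.2000 + 0.5600·19.7000] = 43.7143
Node d (S = 85.5): V_d = 1/1.12·[0.4400·19.7000 + 0.5600·0.0000] = 7.7393
Node 0 (S = 95): V_0 = 1/1.12·[0.4400·43.7143 + 0.5600·7.7393] = 21.0431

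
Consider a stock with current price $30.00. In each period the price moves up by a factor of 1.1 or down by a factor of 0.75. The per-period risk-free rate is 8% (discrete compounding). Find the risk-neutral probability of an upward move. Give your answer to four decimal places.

p = 0.9429

Risk-neutral probability p = (1 + 0.08 − 0.75)/(1.1 − 0.75) = 0.3300/0.3500 = 0.9429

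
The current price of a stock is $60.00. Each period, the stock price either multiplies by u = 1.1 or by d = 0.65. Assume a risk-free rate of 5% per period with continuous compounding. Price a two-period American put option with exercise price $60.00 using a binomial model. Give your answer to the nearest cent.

Risk-neutral probability p = (e^0.05 − 0.65)/(1.1 − 0.65) = 0.4013/0.4500 = 0.8917
Terminal stock prices: S_uu = 72.6, S_ud = 42.9, S_dd = 25.35
Terminal payoffs (K − S): max(-12.6, 0) = 0, max(17.1, 0) = 17.1, max(34.65, 0) = 34.65
Node u (S = 66): continuation = e^(−0.05)·[0.8917·0.0000 + 0.1083·17.1000] = 1.7614; exercise value = 0.0000 ≤ continuation, so V_u = 1.7614
Node d (S = 39): continuation = e^(−0.05)·[0.8917·17.1000 + 0.1083·34.6500] = 18.0738; exercise value = 21.0000 > continuation, so V_d = 21.0000 (exercise)
Node 0 (S = 60): continuation = e^(−0.05)·[0.8917·1.7614 + 0.1083·21.0000] = 3.6572; exercise value = 0.0000 ≤ continuation, so V_0 = 3.6572

$3.66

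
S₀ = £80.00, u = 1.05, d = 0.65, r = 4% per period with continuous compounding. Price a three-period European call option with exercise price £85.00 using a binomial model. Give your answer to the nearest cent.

Risk-neutral probability p = (e^0.04 − 0.65)/(1.05 − 0.65) = 0.3908/0.4000 = 0.9770
Terminal stock prices: S_uuu = 92.61, S_uud = 57.33, S_udd = 35.49, S_ddd = 21.97
Terminal payoffs (S − K): max(7.61, 0) = 7.61, max(-27.67, 0) = 0, max(-49.51, 0) = 0, max(-63.03, 0) = 0
Node uu (S = 88.2): V_uu = e^(−0.04)·[0.9770·7.6100 + 0.0230·0.0000] = 7.1436
Node ud (S = 54.6): V_ud = e^(−0.04)·[0.9770·0.0000 + 0.0230·0.0000] = 0.0000
Node dd (S = 33.8): V_dd = e^(−0.04)·[0.9770·0.0000 + 0.0230·0.0000] = 0.0000
Node u (S = 84): V_u = e^(−0.04)·[0.9770·7.1436 + 0.0230·0.0000] = 6.7059
Node d (S = 52): V_d = e^(−0.04)·[0.9770·0.0000 + 0.0230·0.0000] = 0.0000
Node 0 (S = 80): V_0 = e^(−0.04)·[0.9770·6.7059 + 0.0230·0.0000] = 6.2949

£6.29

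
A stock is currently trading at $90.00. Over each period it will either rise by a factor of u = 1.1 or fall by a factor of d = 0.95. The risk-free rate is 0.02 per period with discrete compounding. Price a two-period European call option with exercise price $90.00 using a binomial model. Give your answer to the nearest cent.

$5.89

Risk-neutral probability p = (1 + 0.02 − 0.95)/(1.1 − 0.95) = 0.0700/0.1500 = 0.4667
Terminal stock prices: S_uu = 108.9, S_ud = 94.05, S_dd = 81.22
Terminal payoffs (S − K): max(18.9, 0) = 18.9, max(4.05, 0) = 4.05, max(-8.775, 0) = 0
Node u (S = 99): V_u = 1/1.02·[0.4667·18.9000 + 0.5333·4.0500] = 10.7647
Node d (S = 85.5): V_d = 1/1.02·[0.4667·4.0500 + 0.5333·0.0000] = 1.8529
Node 0 (S = 90): V_0 = 1/1.02·[0.4667·10.7647 + 0.5333·1.8529] = 5.8939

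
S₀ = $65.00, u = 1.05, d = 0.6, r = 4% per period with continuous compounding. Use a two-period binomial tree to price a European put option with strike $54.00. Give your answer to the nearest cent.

Risk-neutral probability p = (e^0.04 − 0.6)/(1.05 − 0.6) = 0.4408/0.4500 = 0.9796
Terminal stock prices: S_uu = 71.66, S_ud = 40.95, S_dd = 23.4
Terminal payoffs (K − S): max(-17.66, 0) = 0, max(13.05, 0) = 13.05, max(30.6, 0) = 30.6
Node u (S = 68.25): V_u = e^(−0.04)·[0.9796·0.0000 + 0.0204·13.0500] = 0.2560
Node d (S = 39): V_d = e^(−0.04)·[0.9796·13.0500 + 0.0204·30.6000] = 12.8826
Node 0 (S = 65): V_0 = e^(−0.04)·[0.9796·0.2560 + 0.0204·12.8826] = 0.4937

$0.49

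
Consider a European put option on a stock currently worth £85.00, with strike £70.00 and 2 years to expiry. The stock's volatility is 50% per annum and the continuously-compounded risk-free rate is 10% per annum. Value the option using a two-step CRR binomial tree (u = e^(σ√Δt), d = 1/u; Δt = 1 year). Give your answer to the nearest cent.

CRR parameters: u = e^(σ√Δt) = e^(0.5·√1) = 1.6487, d = 1/u = 0.6065
Per-period rate: rΔt = 0.1·1 = 0.1, so R = e^0.1 = 1.1052
Risk-neutral probability p = (e^0.1 − 0.6065)/(1.6487 − 0.6065) = 0.4986/1.0422 = 0.4785
Terminal stock prices: S_uu = 231.1, S_ud = 85, S_dd = 31.27
Terminal payoffs (K − S): max(-161.1, 0) = 0, max(-15, 0) = 0, max(38.73, 0) = 38.73
Node u (S = 140.1): V_u = e^(−0.1)·[0.4785·0.0000 + 0.5215·0.0000] = 0.0000
Node d (S = 51.56): V_d = e^(−0.1)·[0.4785·0.0000 + 0.5215·38.7302] = 18.2774
Node 0 (S = 85): V_0 = e^(−0.1)·[0.4785·0.0000 + 0.5215·18.2774] = 8.6253

£8.63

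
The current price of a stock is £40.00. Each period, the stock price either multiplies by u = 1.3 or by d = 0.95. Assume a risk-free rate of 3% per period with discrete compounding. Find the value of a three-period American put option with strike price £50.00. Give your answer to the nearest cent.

£10.00

Risk-neutral probability p = (1 + 0.03 − 0.95)/(1.3 − 0.95) = 0.0800/0.3500 = 0.2286
Terminal stock prices: S_uuu = 87.88, S_uud = 64.22, S_udd = 46.93, S_ddd = 34.29
Terminal payoffs (K − S): max(-37.88, 0) = 0, max(-14.22, 0) = 0, max(3.07, 0) = 3.07, max(15.71, 0) = 15.71
Node uu (S = 67.6): continuation = 1/1.03·[0.2286·0.0000 + 0.7714·0.0000] = 0.0000; exercise value = 0.0000 ≤ continuation, so V_uu = 0.0000
Node ud (S = 49.4): continuation = 1/1.03·[0.2286·0.0000 + 0.7714·3.0700] = 2.2993; exercise value = 0.6000 ≤ continuation, so V_ud = 2.2993
Node dd (S = 36.1): continuation = 1/1.03·[0.2286·3.0700 + 0.7714·15.7050] = 12.4437; exercise value = 13.9000 > continuation, so V_dd = 13.9000 (exercise)
Node u (S = 52): continuation = 1/1.03·[0.2286·0.0000 + 0.7714·2.2993] = 1.7221; exercise value = 0.0000 ≤ continuation, so V_u = 1.7221
Node d (S = 38): continuation = 1/1.03·[0.2286·2.2993 + 0.7714·13.9000] = 10.9208; exercise value = 12.0000 > continuation, so V_d = 12.0000 (exercise)
Node 0 (S = 40): continuation = 1/1.03·[0.2286·1.7221 + 0.7714·12.0000] = 9.3697; exercise value = 10.0000 > continuation, so V_0 = 10.0000 (exercise)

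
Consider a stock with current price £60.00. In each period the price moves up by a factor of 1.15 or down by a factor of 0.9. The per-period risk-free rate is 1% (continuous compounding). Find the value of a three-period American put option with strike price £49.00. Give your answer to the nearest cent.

Risk-neutral probability p = (e^0.01 − 0.9)/(1.15 − 0.9) = 0.1101/0.2500 = 0.4402
Terminal stock prices: S_uuu = 91.25, S_uud = 71.41, S_udd = 55.89, S_ddd = 43.74
Terminal payoffs (K − S): max(-42.25, 0) = 0, max(-22.41, 0) = 0, max(-6.89, 0) = 0, max(5.26, 0) = 5.26
Node uu (S = 79.35): continuation = e^(−0.01)·[0.4402·0.0000 + 0.5598·0.0000] = 0.0000; exercise value = 0.0000 ≤ continuation, so V_uu = 0.0000
Node ud (S = 62.1): continuation = e^(−0.01)·[0.4402·0.0000 + 0.5598·0.0000] = 0.0000; exercise value = 0.0000 ≤ continuation, so V_ud = 0.0000
Node dd (S = 48.6): continuation = e^(−0.01)·[0.4402·0.0000 + 0.5598·5.2600] = 2.9152; exercise value = 0.4000 ≤ continuation, so V_dd = 2.9152
Node u (S = 69): continuation = e^(−0.01)·[0.4402·0.0000 + 0.5598·0.0000] = 0.0000; exercise value = 0.0000 ≤ continuation, so V_u = 0.0000
Node d (S = 54): continuation = e^(−0.01)·[0.4402·0.0000 + 0.5598·2.9152] = 1.6157; exercise value = 0.0000 ≤ continuation, so V_d = 1.6157
Node 0 (S = 60): continuation = e^(−0.01)·[0.4402·0.0000 + 0.5598·1.6157] = 0.8955; exercise value = 0.0000 ≤ continuation, so V_0 = 0.8955

£0.90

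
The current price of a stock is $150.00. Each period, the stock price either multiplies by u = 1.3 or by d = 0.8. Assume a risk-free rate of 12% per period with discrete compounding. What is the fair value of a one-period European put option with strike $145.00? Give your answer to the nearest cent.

Risk-neutral probability p = (1 + 0.12 − 0.8)/(1.3 − 0.8) = 0.3200/0.5000 = 0.6400
Terminal stock prices: S_u = 195, S_d = 120
Terminal payoffs (K − S): max(-50, 0) = 0, max(25, 0) = 25
Node 0 (S = 150): V_0 = 1/1.12·[0.6400·0.0000 + 0.3600·25.0000] = 8.0357

$8.04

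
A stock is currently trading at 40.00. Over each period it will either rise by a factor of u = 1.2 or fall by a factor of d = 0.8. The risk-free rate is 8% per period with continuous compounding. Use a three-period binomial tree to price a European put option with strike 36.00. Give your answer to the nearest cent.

1.05

Risk-neutral probability p = (e^0.08 − 0.8)/(1.2 − 0.8) = 0.2833/0.4000 = 0.7082
Terminal stock prices: S_uuu = 69.12, S_uud = 46.08, S_udd = 30.72, S_ddd = 20.48
Terminal payoffs (K − S): max(-33.12, 0) = 0, max(-10.08, 0) = 0, max(5.28, 0) = 5.28, max(15.52, 0) = 15.52
Node uu (S = 57.6): V_uu = e^(−0.08)·[0.7082·0.0000 + 0.2918·0.0000] = 0.0000
Node ud (S = 38.4): V_ud = e^(−0.08)·[0.7082·0.0000 + 0.2918·5.2800] = 1.4222
Node dd (S = 25.6): V_dd = e^(−0.08)·[0.7082·5.2800 + 0.2918·15.5200] = 7.6322
Node u (S = 48): V_u = e^(−0.08)·[0.7082·0.0000 + 0.2918·1.4222] = 0.3831
Node d (S = 32): V_d = e^(−0.08)·[0.7082·1.4222 + 0.2918·7.6322] = 2.9855
Node 0 (S = 40): V_0 = e^(−0.08)·[0.7082·0.3831 + 0.2918·2.9855] = 1.0546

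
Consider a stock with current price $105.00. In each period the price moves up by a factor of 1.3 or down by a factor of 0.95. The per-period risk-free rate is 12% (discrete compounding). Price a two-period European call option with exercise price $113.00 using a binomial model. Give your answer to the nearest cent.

$18.76

Risk-neutral probability p = (1 + 0.12 − 0.95)/(1.3 − 0.95) = 0.1700/0.3500 = 0.4857
Terminal stock prices: S_uu = 177.5, S_ud = 129.7, S_dd = 94.76
Terminal payoffs (S − K): max(64.45, 0) = 64.45, max(16.67, 0) = 16.67, max(-18.24, 0) = 0
Node u (S = 136.5): V_u = 1/1.12·[0.4857·64.4500 + 0.5143·16.6750] = 35.6071
Node d (S = 99.75): V_d = 1/1.12·[0.4857·16.6750 + 0.5143·0.0000] = 7.2315
Node 0 (S = 105): V_0 = 1/1.12·[0.4857·35.6071 + 0.5143·7.2315] = 18.7625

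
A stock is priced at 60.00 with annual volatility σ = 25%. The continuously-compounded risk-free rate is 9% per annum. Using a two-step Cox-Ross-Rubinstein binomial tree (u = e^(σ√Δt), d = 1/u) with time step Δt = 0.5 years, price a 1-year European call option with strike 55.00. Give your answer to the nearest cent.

CRR parameters: u = e^(σ√Δt) = e^(0.25·√0.5) = 1.1934, d = 1/u = 0.8380
Per-period rate: rΔt = 0.09·0.5 = 0.045, so R = e^0.045 = 1.0460
Risk-neutral probability p = (e^0.045 − 0.8380)/(1.1934 − 0.8380) = 0.2081/0.3554 = 0.5854
Terminal stock prices: S_uu = 85.45, S_ud = 60, S_dd = 42.13
Terminal payoffs (S − K): max(30.45, 0) = 30.45, max(5, 0) = 5, max(-12.87, 0) = 0
Node u (S = 71.6): V_u = e^(−0.045)·[0.5854·30.4471 + 0.4146·5.0000] = 19.0220
Node d (S = 50.28): V_d = e^(−0.045)·[0.5854·5.0000 + 0.4146·0.0000] = 2.7984
Node 0 (S = 60): V_0 = e^(−0.045)·[0.5854·19.0220 + 0.4146·2.7984] = 11.7551

11.76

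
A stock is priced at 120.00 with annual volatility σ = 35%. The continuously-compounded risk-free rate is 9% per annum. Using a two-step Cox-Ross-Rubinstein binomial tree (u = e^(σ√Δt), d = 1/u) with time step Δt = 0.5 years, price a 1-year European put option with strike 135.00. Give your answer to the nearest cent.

19.29

CRR parameters: u = e^(σ√Δt) = e^(0.35·√0.5) = 1.2808, d = 1/u = 0.7808
Per-period rate: rΔt = 0.09·0.5 = 0.045, so R = e^0.045 = 1.0460
Risk-neutral probability p = (e^0.045 − 0.7808)/(1.2808 − 0.7808) = 0.2653/0.5000 = 0.5305
Terminal stock prices: S_uu = 196.9, S_ud = 120, S_dd = 73.15
Terminal payoffs (K − S): max(-61.85, 0) = 0, max(15, 0) = 15, max(61.85, 0) = 61.85
Node u (S = 153.7): V_u = e^(−0.045)·[0.5305·0.0000 + 0.4695·15.0000] = 6.7328
Node d (S = 93.69): V_d = e^(−0.045)·[0.5305·15.0000 + 0.4695·61.8496] = 35.3685
Node 0 (S = 120): V_0 = e^(−0.045)·[0.5305·6.7328 + 0.4695·35.3685] = 19.2896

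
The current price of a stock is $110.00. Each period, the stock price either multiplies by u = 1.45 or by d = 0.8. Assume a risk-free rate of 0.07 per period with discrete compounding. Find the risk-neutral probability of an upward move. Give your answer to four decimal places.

p = 0.4154

Risk-neutral probability p = (1 + 0.07 − 0.8)/(1.45 − 0.8) = 0.2700/0.6500 = 0.4154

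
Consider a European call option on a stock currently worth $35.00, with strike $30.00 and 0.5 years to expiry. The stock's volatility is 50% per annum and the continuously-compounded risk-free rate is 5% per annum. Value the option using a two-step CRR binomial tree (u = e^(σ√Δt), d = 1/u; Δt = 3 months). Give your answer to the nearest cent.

CRR parameters: u = e^(σ√Δt) = e^(0.5·√0.25) = 1.2840, d = 1/u = 0.7788
Per-period rate: rΔt = 0.05·0.25 = 0.0125, so R = e^0.0125 = 1.0126
Risk-neutral probability p = (e^0.0125 − 0.7788)/(1.2840 − 0.7788) = 0.2338/0.5052 = 0.4627
Terminal stock prices: S_uu = 57.71, S_ud = 35, S_dd = 21.23
Terminal payoffs (S − K): max(27.71, 0) = 27.71, max(5, 0) = 5, max(-8.771, 0) = 0
Node u (S = 44.94): V_u = e^(−0.0125)·[0.4627·27.7052 + 0.5373·5.0000] = 15.3136
Node d (S = 27.26): V_d = e^(−0.0125)·[0.4627·5.0000 + 0.5373·0.0000] = 2.2849
Node 0 (S = 35): V_0 = e^(−0.0125)·[0.4627·15.3136 + 0.5373·2.2849] = 8.2102

$8.21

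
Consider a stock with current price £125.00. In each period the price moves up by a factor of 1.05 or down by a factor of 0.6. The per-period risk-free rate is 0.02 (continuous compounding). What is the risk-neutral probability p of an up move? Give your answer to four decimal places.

Risk-neutral probability p = (e^0.02 − 0.6)/(1.05 − 0.6) = 0.4202/0.4500 = 0.9338

p = 0.9338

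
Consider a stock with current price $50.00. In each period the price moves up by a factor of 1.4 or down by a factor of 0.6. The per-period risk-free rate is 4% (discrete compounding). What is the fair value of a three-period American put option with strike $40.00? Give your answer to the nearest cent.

Risk-neutral probability p = (1 + 0.04 − 0.6)/(1.4 − 0.6) = 0.4400/0.8000 = 0.5500
Terminal stock prices: S_uuu = 137.2, S_uud = 58.8, S_udd = 25.2, S_ddd = 10.8
Terminal payoffs (K − S): max(-97.2, 0) = 0, max(-18.8, 0) = 0, max(14.8, 0) = 14.8, max(29.2, 0) = 29.2
Node uu (S = 98): continuation = 1/1.04·[0.5500·0.0000 + 0.4500·0.0000] = 0.0000; exercise value = 0.0000 ≤ continuation, so V_uu = 0.0000
Node ud (S = 42): continuation = 1/1.04·[0.5500·0.0000 + 0.4500·14.8000] = 6.4038; exercise value = 0.0000 ≤ continuation, so V_ud = 6.4038
Node dd (S = 18): continuation = 1/1.04·[0.5500·14.8000 + 0.4500·29.2000] = 20.4615; exercise value = 22.0000 > continuation, so V_dd = 22.0000 (exercise)
Node u (S = 70): continuation = 1/1.04·[0.5500·0.0000 + 0.4500·6.4038] = 2.7709; exercise value = 0.0000 ≤ continuation, so V_u = 2.7709
Node d (S = 30): continuation = 1/1.04·[0.5500·6.4038 + 0.4500·22.0000] = 12.9059; exercise value = 10.0000 ≤ continuation, so V_d = 12.9059
Node 0 (S = 50): continuation = 1/1.04·[0.5500·2.7709 + 0.4500·12.9059] = 7.0497; exercise value = 0.0000 ≤ continuation, so V_0 = 7.0497

$7.05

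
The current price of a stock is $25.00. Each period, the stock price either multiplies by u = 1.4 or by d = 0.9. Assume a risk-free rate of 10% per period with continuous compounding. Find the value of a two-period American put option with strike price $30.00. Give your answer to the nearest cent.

$5.00

Risk-neutral probability p = (e^0.1 − 0.9)/(1.4 − 0.9) = 0.2052/0.5000 = 0.4103
Terminal stock prices: S_uu = 49, S_ud = 31.5, S_dd = 20.25
Terminal payoffs (K − S): max(-19, 0) = 0, max(-1.5, 0) = 0, max(9.75, 0) = 9.75
Node u (S = 35): continuation = e^(−0.1)·[0.4103·0.0000 + 0.5897·0.0000] = 0.0000; exercise value = 0.0000 ≤ continuation, so V_u = 0.0000
Node d (S = 22.5): continuation = e^(−0.1)·[0.4103·0.0000 + 0.5897·9.7500] = 5.2021; exercise value = 7.5000 > continuation, so V_d = 7.5000 (exercise)
Node 0 (S = 25): continuation = e^(−0.1)·[0.4103·0.0000 + 0.5897·7.5000] = 4.0016; exercise value = 5.0000 > continuation, so V_0 = 5.0000 (exercise)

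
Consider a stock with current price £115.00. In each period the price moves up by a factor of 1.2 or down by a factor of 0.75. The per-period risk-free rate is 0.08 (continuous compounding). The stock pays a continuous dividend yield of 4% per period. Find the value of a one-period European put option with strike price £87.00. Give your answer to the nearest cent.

£0.24

Per-period risk-free factor R = e^0.08 = 1.0833; dividend-adjusted growth = e^(0.08−0.04) = 1.0408.
Risk-neutral probability p = (1.0408 − 0.75)/(1.2 − 0.75) = 0.2908/0.4500 = 0.6462
Terminal stock prices: S_u = 138, S_d = 86.25
Terminal payoffs (K − S): max(-51, 0) = 0, max(0.75, 0) = 0.75
Node 0 (S = 115): V_0 = e^(−0.08)·[0.6462·0.0000 + 0.3538·0.7500] = 0.2449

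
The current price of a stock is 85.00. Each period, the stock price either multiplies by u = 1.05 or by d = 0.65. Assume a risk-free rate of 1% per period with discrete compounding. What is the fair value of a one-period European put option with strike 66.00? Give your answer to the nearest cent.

1.06

Risk-neutral probability p = (1 + 0.01 − 0.65)/(1.05 − 0.65) = 0.3600/0.4000 = 0.9000
Terminal stock prices: S_u = 89.25, S_d = 55.25
Terminal payoffs (K − S): max(-23.25, 0) = 0, max(10.75, 0) = 10.75
Node 0 (S = 85): V_0 = 1/1.01·[0.9000·0.0000 + 0.1000·10.7500] = 1.0644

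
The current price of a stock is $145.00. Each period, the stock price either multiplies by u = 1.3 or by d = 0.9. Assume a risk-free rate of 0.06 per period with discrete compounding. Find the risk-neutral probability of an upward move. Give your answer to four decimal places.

p = 0.4000

Risk-neutral probability p = (1 + 0.06 − 0.9)/(1.3 − 0.9) = 0.1600/0.4000 = 0.4000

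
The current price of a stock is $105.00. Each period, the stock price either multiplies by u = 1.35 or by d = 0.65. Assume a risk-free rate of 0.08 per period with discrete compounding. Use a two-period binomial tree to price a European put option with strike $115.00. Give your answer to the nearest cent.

$18.30

Risk-neutral probability p = (1 + 0.08 − 0.65)/(1.35 − 0.65) = 0.4300/0.7000 = 0.6143
Terminal stock prices: S_uu = 191.4, S_ud = 92.14, S_dd = 44.36
Terminal payoffs (K − S): max(-76.36, 0) = 0, max(22.86, 0) = 22.86, max(70.64, 0) = 70.64
Node u (S = 141.8): V_u = 1/1.08·[0.6143·0.0000 + 0.3857·22.8625] = 8.1652
Node d (S = 68.25): V_d = 1/1.08·[0.6143·22.8625 + 0.3857·70.6375] = 38.2315
Node 0 (S = 105): V_0 = 1/1.08·[0.6143·8.1652 + 0.3857·38.2315] = 18.2983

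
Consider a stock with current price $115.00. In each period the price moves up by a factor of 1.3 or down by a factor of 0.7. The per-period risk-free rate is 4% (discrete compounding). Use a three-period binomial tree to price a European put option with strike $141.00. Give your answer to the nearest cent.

Risk-neutral probability p = (1 + 0.04 − 0.7)/(1.3 − 0.7) = 0.3400/0.6000 = 0.5667
Terminal stock prices: S_uuu = 252.7, S_uud = 136, S_udd = 73.25, S_ddd = 39.44
Terminal payoffs (K − S): max(-111.7, 0) = 0, max(4.955, 0) = 4.955, max(67.75, 0) = 67.75, max(101.6, 0) = 101.6
Node uu (S = 194.4): V_uu = 1/1.04·[0.5667·0.0000 + 0.4333·4.9550] = 2.0646
Node ud (S = 104.6): V_ud = 1/1.04·[0.5667·4.9550 + 0.4333·67.7450] = 30.9269
Node dd (S = 56.35): V_dd = 1/1.04·[0.5667·67.7450 + 0.4333·101.5550] = 79.2269
Node u (S = 149.5): V_u = 1/1.04·[0.5667·2.0646 + 0.4333·30.9269] = 14.0112
Node d (S = 80.5): V_d = 1/1.04·[0.5667·30.9269 + 0.4333·79.2269] = 49.8624
Node 0 (S = 115): V_0 = 1/1.04·[0.5667·14.0112 + 0.4333·49.8624] = 28.4103

$28.41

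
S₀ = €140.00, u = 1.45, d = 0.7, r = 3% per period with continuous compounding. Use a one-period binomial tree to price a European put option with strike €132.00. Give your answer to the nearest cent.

Risk-neutral probability p = (e^0.03 − 0.7)/(1.45 − 0.7) = 0.3305/0.7500 = 0.4406
Terminal stock prices: S_u = 203, S_d = 98
Terminal payoffs (K − S): max(-71, 0) = 0, max(34, 0) = 34
Node 0 (S = 140): V_0 = e^(−0.03)·[0.4406·0.0000 + 0.5594·34.0000] = 18.4573

€18.46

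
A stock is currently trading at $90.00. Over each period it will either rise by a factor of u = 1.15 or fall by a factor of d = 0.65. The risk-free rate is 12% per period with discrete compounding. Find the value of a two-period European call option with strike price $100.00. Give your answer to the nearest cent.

$13.40

Risk-neutral probability p = (1 + 0.12 − 0.65)/(1.15 − 0.65) = 0.4700/0.5000 = 0.9400
Terminal stock prices: S_uu = 119, S_ud = 67.27, S_dd = 38.03
Terminal payoffs (S − K): max(19.02, 0) = 19.02, max(-32.73, 0) = 0, max(-61.97, 0) = 0
Node u (S = 103.5): V_u = 1/1.12·[0.9400·19.0250 + 0.0600·0.0000] = 15.9674
Node d (S = 58.5): V_d = 1/1.12·[0.9400·0.0000 + 0.0600·0.0000] = 0.0000
Node 0 (S = 90): V_0 = 1/1.12·[0.9400·15.9674 + 0.0600·0.0000] = 13.4012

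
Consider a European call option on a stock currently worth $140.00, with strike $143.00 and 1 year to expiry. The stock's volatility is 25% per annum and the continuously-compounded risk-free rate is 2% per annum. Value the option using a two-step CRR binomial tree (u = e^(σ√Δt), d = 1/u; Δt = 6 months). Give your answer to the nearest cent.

$12.96

CRR parameters: u = e^(σ√Δt) = e^(0.25·√0.5) = 1.1934, d = 1/u = 0.8380
Per-period rate: rΔt = 0.02·0.5 = 0.01, so R = e^0.01 = 1.0101
Risk-neutral probability p = (e^0.01 − 0.8380)/(1.1934 − 0.8380) = 0.1721/0.3554 = 0.4842
Terminal stock prices: S_uu = 199.4, S_ud = 140, S_dd = 98.31
Terminal payoffs (S − K): max(56.38, 0) = 56.38, max(-3, 0) = 0, max(-44.69, 0) = 0
Node u (S = 167.1): V_u = e^(−0.01)·[0.4842·56.3767 + 0.5158·0.0000] = 27.0259
Node d (S = 117.3): V_d = e^(−0.01)·[0.4842·0.0000 + 0.5158·0.0000] = 0.0000
Node 0 (S = 140): V_0 = e^(−0.01)·[0.4842·27.0259 + 0.5158·0.0000] = 12.9557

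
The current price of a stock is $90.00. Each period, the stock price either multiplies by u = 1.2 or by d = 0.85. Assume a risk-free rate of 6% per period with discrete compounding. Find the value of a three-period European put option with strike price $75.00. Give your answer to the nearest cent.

Risk-neutral probability p = (1 + 0.06 − 0.85)/(1.2 − 0.85) = 0.2100/0.3500 = 0.6000
Terminal stock prices: S_uuu = 155.5, S_uud = 110.2, S_udd = 78.03, S_ddd = 55.27
Terminal payoffs (K − S): max(-80.52, 0) = 0, max(-35.16, 0) = 0, max(-3.03, 0) = 0, max(19.73, 0) = 19.73
Node uu (S = 129.6): V_uu = 1/1.06·[0.6000·0.0000 + 0.4000·0.0000] = 0.0000
Node ud (S = 91.8): V_ud = 1/1.06·[0.6000·0.0000 + 0.4000·0.0000] = 0.0000
Node dd (S = 65.02): V_dd = 1/1.06·[0.6000·0.0000 + 0.4000·19.7288] = 7.4448
Node u (S = 108): V_u = 1/1.06·[0.6000·0.0000 + 0.4000·0.0000] = 0.0000
Node d (S = 76.5): V_d = 1/1.06·[0.6000·0.0000 + 0.4000·7.4448] = 2.8094
Node 0 (S = 90): V_0 = 1/1.06·[0.6000·0.0000 + 0.4000·2.8094] = 1.0601

$1.06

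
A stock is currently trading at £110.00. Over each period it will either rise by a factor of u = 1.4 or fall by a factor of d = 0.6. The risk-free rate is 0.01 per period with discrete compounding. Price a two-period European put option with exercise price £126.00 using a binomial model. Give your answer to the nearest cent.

£36.59

Risk-neutral probability p = (1 + 0.01 − 0.6)/(1.4 − 0.6) = 0.4100/0.8000 = 0.5125
Terminal stock prices: S_uu = 215.6, S_ud = 92.4, S_dd = 39.6
Terminal payoffs (K − S): max(-89.6, 0) = 0, max(33.6, 0) = 33.6, max(86.4, 0) = 86.4
Node u (S = 154): V_u = 1/1.01·[0.5125·0.0000 + 0.4875·33.6000] = 16.2178
Node d (S = 66): V_d = 1/1.01·[0.5125·33.6000 + 0.4875·86.4000] = 58.7525
Node 0 (S = 110): V_0 = 1/1.01·[0.5125·16.2178 + 0.4875·58.7525] = 36.5876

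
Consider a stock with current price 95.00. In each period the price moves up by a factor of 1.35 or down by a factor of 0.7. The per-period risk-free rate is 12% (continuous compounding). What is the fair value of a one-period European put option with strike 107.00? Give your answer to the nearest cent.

12.30

Risk-neutral probability p = (e^0.12 − 0.7)/(1.35 − 0.7) = 0.4275/0.6500 = 0.6577
Terminal stock prices: S_u = 128.2, S_d = 66.5
Terminal payoffs (K − S): max(-21.25, 0) = 0, max(40.5, 0) = 40.5
Node 0 (S = 95): V_0 = e^(−0.12)·[0.6577·0.0000 + 0.3423·40.5000] = 12.2960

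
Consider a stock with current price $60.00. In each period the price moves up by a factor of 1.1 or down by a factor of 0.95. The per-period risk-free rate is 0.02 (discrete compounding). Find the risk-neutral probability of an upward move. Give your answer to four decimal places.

Risk-neutral probability p = (1 + 0.02 − 0.95)/(1.1 − 0.95) = 0.0700/0.1500 = 0.4667

p = 0.4667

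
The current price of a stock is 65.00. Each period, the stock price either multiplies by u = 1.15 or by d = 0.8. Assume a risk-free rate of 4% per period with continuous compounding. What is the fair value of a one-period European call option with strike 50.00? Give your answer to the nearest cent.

16.96

Risk-neutral probability p = (e^0.04 − 0.8)/(1.15 − 0.8) = 0.2408/0.3500 = 0.6880
Terminal stock prices: S_u = 74.75, S_d = 52
Terminal payoffs (S − K): max(24.75, 0) = 24.75, max(2, 0) = 2
Node 0 (S = 65): V_0 = e^(−0.04)·[0.6880·24.7500 + 0.3120·2.0000] = 16.9605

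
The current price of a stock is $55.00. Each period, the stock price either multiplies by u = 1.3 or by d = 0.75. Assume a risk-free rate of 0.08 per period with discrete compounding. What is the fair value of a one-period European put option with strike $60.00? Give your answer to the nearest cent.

Risk-neutral probability p = (1 + 0.08 − 0.75)/(1.3 − 0.75) = 0.3300/0.5500 = 0.6000
Terminal stock prices: S_u = 71.5, S_d = 41.25
Terminal payoffs (K − S): max(-11.5, 0) = 0, max(18.75, 0) = 18.75
Node 0 (S = 55): V_0 = 1/1.08·[0.6000·0.0000 + 0.4000·18.7500] = 6.9444

$6.94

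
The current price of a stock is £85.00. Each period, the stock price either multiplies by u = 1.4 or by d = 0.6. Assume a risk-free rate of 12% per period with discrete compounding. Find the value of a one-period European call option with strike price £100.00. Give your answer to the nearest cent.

Risk-neutral probability p = (1 + 0.12 − 0.6)/(1.4 − 0.6) = 0.5200/0.8000 = 0.6500
Terminal stock prices: S_u = 119, S_d = 51
Terminal payoffs (S − K): max(19, 0) = 19, max(-49, 0) = 0
Node 0 (S = 85): V_0 = 1/1.12·[0.6500·19.0000 + 0.3500·0.0000] = 11.0268

£11.03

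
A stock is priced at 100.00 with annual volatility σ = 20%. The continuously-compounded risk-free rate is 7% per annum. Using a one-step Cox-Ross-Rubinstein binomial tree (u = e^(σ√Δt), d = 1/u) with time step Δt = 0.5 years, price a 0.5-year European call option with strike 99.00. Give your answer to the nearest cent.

9.23

CRR parameters: u = e^(σ√Δt) = e^(0.2·√0.5) = 1.1519, d = 1/u = 0.8681
Per-period rate: rΔt = 0.07·0.5 = 0.035, so R = e^0.035 = 1.0356
Risk-neutral probability p = (e^0.035 − 0.8681)/(1.1519 − 0.8681) = 0.1675/0.2838 = 0.5902
Terminal stock prices: S_u = 115.2, S_d = 86.81
Terminal payoffs (S − K): max(16.19, 0) = 16.19, max(-12.19, 0) = 0
Node 0 (S = 100): V_0 = e^(−0.035)·[0.5902·16.1910 + 0.4098·0.0000] = 9.2276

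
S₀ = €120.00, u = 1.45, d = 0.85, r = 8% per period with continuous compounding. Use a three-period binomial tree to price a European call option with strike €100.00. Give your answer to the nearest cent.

Risk-neutral probability p = (e^0.08 − 0.85)/(1.45 − 0.85) = 0.2333/0.6000 = 0.3888
Terminal stock prices: S_uuu = 365.8, S_uud = 214.5, S_udd = 125.7, S_ddd = 73.69
Terminal payoffs (S − K): max(265.8, 0) = 265.8, max(114.5, 0) = 114.5, max(25.71, 0) = 25.71, max(-26.31, 0) = 0
Node uu (S = 252.3): V_uu = e^(−0.08)·[0.3888·265.8350 + 0.6112·114.4550] = 159.9884
Node ud (S = 147.9): V_ud = e^(−0.08)·[0.3888·114.4550 + 0.6112·25.7150] = 55.5884
Node dd (S = 86.7): V_dd = e^(−0.08)·[0.3888·25.7150 + 0.6112·0.0000] = 9.2296
Node u (S = 174): V_u = e^(−0.08)·[0.3888·159.9884 + 0.6112·55.5884] = 88.7856
Node d (S = 102): V_d = e^(−0.08)·[0.3888·55.5884 + 0.6112·9.2296] = 25.1590
Node 0 (S = 120): V_0 = e^(−0.08)·[0.3888·88.7856 + 0.6112·25.1590] = 46.0615

€46.06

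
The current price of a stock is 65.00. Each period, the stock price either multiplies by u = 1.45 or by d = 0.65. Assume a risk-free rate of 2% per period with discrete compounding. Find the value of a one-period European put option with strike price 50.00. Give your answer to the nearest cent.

4.08

Risk-neutral probability p = (1 + 0.02 − 0.65)/(1.45 − 0.65) = 0.3700/0.8000 = 0.4625
Terminal stock prices: S_u = 94.25, S_d = 42.25
Terminal payoffs (K − S): max(-44.25, 0) = 0, max(7.75, 0) = 7.75
Node 0 (S = 65): V_0 = 1/1.02·[0.4625·0.0000 + 0.5375·7.7500] = 4.0839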